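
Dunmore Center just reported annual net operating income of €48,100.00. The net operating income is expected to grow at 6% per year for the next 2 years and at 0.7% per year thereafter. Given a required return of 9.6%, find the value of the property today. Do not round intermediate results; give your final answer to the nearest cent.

D_1 = 50986.00000
D_2 = 54045.16000
Terminal value at year 2: TV = D_2×(1+g_2)/(r−g_2) = 54423.47612/0.089 = 611499.73169
P_0 = D_1/(1+r)^1 + D_2/(1+r)^2 + TV/(1+r)^2
    = 46520.07299 + 44992.04140 + 509067.25492 = 600579.36931

€600579.37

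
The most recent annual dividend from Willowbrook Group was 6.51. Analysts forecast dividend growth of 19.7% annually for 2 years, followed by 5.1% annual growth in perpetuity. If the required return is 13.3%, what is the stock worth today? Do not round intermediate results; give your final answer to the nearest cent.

D_1 = 7.79247
D_2 = 9.32759
Terminal value at year 2: TV = D_2×(1+g_2)/(r−g_2) = 9.80329/0.082 = 119.55236
P_0 = D_1/(1+r)^1 + D_2/(1+r)^2 + TV/(1+r)^2
    = 6.87773 + 7.26624 + 93.13187 = 107.27584

107.28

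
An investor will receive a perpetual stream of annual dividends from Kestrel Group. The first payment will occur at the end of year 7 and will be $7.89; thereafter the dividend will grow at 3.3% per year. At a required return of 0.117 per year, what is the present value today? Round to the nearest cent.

$48.36

Value at end of year 6: C₁ / (r − g) = $7.89 / (0.117 − 0.033) = $93.9286
Discount to today: PV = $93.9286 / (1 + 0.117)^6 = $93.9286 / 1.942312 = $48.36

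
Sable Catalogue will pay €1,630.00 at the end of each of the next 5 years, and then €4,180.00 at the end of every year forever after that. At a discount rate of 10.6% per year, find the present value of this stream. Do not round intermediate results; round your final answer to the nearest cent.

PV of 5-year annuity: €1,630.00 × [1 − (1+0.106)^−5] / 0.106 = 6085.42475
Perpetuity value at year 5: €4,180.00 / 0.106 = 39433.96226
PV of perpetuity: 39433.96226 / (1+0.106)^5 = 23828.39450
Total PV = 6085.42475 + 23828.39450 = 29913.81925

€29913.82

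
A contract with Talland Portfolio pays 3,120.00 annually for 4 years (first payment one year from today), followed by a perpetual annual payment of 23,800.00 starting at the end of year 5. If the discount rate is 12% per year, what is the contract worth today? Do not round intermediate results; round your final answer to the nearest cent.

PV of 4-year annuity: 3,120.00 × [1 − (1+0.12)^−4] / 0.12 = 9476.52996
Perpetuity value at year 4: 23,800.00 / 0.12 = 198333.33333
PV of perpetuity: 198333.33333 / (1+0.12)^4 = 126044.41888
Total PV = 9476.52996 + 126044.41888 = 135520.94885

135520.95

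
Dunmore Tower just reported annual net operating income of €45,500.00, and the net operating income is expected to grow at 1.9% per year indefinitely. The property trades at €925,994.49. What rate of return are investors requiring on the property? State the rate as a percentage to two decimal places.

6.91%

D₁ = €45,500.00 × 1.019 = €46,364.5000
P = D₁/(r − g) ⇒ r = D₁/P + g = €46,364.5000/€925,994.49 + 0.019 = 0.050070 + 0.019 = 0.069070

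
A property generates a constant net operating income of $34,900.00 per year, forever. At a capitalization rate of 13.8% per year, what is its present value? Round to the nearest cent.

$252898.55

Level perpetuity: PV = C / r = $34,900.00 / 0.138 = $252,898.55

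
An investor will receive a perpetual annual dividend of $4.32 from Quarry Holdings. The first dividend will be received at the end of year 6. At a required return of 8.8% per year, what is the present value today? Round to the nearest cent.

$32.20

Value at end of year 5: C / r = $4.32 / 0.088 = $49.0909
Discount to today: PV = $49.0909 / (1 + 0.088)^5 = $49.0909 / 1.524560 = $32.20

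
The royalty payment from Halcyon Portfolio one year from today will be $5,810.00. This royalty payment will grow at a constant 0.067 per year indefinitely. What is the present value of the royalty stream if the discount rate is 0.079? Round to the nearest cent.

$484166.67

Growing perpetuity: P = D₁ / (r − g) = $5,810.0000 / (0.079 − 0.067) = $484,166.67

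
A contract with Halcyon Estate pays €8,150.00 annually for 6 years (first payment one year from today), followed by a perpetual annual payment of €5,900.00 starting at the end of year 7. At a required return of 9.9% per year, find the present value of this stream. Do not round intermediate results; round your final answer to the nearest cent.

PV of 6-year annuity: €8,150.00 × [1 − (1+0.099)^−6] / 0.099 = 35599.63638
Perpetuity value at year 6: €5,900.00 / 0.099 = 59595.95960
PV of perpetuity: 59595.95960 / (1+0.099)^6 = 33824.44369
Total PV = 35599.63638 + 33824.44369 = 69424.08007

€69424.08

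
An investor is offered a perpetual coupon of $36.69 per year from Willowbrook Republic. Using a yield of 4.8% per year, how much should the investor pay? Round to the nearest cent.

$764.38

Level perpetuity: PV = C / r = $36.69 / 0.048 = $764.38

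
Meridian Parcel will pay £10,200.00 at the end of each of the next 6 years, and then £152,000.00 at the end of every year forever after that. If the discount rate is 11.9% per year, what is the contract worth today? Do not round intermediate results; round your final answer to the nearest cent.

£692658.46

PV of 6-year annuity: £10,200.00 × [1 − (1+0.119)^−6] / 0.119 = 42055.39558
Perpetuity value at year 6: £152,000.00 / 0.119 = 1277310.92437
PV of perpetuity: 1277310.92437 / (1+0.119)^6 = 650603.06869
Total PV = 42055.39558 + 650603.06869 = 692658.46427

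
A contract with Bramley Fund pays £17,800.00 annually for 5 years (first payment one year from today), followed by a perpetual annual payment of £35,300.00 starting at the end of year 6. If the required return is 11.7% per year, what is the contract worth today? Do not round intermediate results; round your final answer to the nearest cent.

£238154.15

PV of 5-year annuity: £17,800.00 × [1 − (1+0.117)^−5] / 0.117 = 64644.76610
Perpetuity value at year 5: £35,300.00 / 0.117 = 301709.40171
PV of perpetuity: 301709.40171 / (1+0.117)^5 = 173509.38804
Total PV = 64644.76610 + 173509.38804 = 238154.15414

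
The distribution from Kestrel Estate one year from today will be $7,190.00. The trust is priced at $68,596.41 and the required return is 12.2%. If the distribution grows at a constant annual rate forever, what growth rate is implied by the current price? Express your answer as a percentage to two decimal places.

1.72%

P = D₁/(r−g) ⇒ g = r − D₁/P = 0.122 − $7,190.00/$68,596.41 = 0.017184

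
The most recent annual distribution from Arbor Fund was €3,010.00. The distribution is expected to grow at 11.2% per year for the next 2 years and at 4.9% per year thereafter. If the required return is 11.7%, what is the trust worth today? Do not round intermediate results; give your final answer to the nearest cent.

€51998.55

D_1 = 3347.12000
D_2 = 3721.99744
Terminal value at year 2: TV = D_2×(1+g_2)/(r−g_2) = 3904.37531/0.068 = 57417.28404
P_0 = D_1/(1+r)^1 + D_2/(1+r)^2 + TV/(1+r)^2
    = 2996.52641 + 2983.11313 + 46018.90699 = 51998.54653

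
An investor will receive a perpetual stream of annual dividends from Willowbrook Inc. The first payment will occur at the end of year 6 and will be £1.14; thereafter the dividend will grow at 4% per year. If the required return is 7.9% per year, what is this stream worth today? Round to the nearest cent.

£19.99

Value at end of year 5: C₁ / (r − g) = £1.14 / (0.079 − 0.04) = £29.2308
Discount to today: PV = £29.2308 / (1 + 0.079)^5 = £29.2308 / 1.462538 = £19.99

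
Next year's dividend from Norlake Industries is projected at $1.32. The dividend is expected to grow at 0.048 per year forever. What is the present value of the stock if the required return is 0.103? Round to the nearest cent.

$24.00

Growing perpetuity: P = D₁ / (r − g) = $1.3200 / (0.103 − 0.048) = $24.00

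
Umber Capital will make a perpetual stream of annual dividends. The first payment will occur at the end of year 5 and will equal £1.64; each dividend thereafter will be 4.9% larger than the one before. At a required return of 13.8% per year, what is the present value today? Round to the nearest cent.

Value at end of year 4: C₁ / (r − g) = £1.64 / (0.138 − 0.049) = £18.4270
Discount to today: PV = £18.4270 / (1 + 0.138)^4 = £18.4270 / 1.677139 = £10.99

£10.99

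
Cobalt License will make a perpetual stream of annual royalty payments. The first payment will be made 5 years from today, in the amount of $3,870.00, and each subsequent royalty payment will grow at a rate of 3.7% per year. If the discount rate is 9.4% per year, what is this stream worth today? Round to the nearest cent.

$47398.74

Value at end of year 4: C₁ / (r − g) = $3,870.00 / (0.094 − 0.037) = $67,894.7368
Discount to today: PV = $67,894.7368 / (1 + 0.094)^4 = $67,894.7368 / 1.432416 = $47,398.74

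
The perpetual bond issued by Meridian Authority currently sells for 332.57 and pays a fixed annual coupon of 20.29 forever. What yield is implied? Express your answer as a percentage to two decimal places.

6.10%

P = C/r ⇒ r = C/P = 20.29/332.57 = 0.061010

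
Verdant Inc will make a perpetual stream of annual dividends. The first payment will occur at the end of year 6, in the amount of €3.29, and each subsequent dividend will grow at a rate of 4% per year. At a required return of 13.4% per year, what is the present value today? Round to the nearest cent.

Value at end of year 5: C₁ / (r − g) = €3.29 / (0.134 − 0.04) = €35.0000
Discount to today: PV = €35.0000 / (1 + 0.134)^5 = €35.0000 / 1.875276 = €18.66

€18.66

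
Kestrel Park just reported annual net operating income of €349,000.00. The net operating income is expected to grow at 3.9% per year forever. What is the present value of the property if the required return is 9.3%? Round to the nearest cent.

D₁ = D₀ × (1 + g) = €349,000.00 × 1.039 = €362,611.0000
Growing perpetuity: P = D₁ / (r − g) = €362,611.0000 / (0.093 − 0.039) = €6,715,018.52

€6715018.52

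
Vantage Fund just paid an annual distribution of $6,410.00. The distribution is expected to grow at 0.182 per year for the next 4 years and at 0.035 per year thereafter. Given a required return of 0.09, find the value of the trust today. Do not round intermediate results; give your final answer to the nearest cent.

$198327.89

D_1 = 7576.62000
D_2 = 8955.56484
D_3 = 10585.47764
D_4 = 12512.03457
Terminal value at year 4: TV = D_4×(1+g_2)/(r−g_2) = 12949.95578/0.055 = 235453.74148
P_0 = D_1/(1+r)^1 + D_2/(1+r)^2 + D_3/(1+r)^3 + D_4/(1+r)^4 + TV/(1+r)^4
    = 6951.02752 + 7537.71975 + 8173.93096 + 8863.84073 + 166801.36651 = 198327.88548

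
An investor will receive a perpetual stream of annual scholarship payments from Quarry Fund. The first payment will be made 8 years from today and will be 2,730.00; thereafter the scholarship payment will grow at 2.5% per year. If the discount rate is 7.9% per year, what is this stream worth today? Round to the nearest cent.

Value at end of year 7: C₁ / (r − g) = 2,730.00 / (0.079 − 0.025) = 50,555.5556
Discount to today: PV = 50,555.5556 / (1 + 0.079)^7 = 50,555.5556 / 1.702747 = 29,690.59

29690.59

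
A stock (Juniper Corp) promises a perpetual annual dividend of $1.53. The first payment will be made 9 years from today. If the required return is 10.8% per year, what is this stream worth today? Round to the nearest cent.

Value at end of year 8: C / r = $1.53 / 0.108 = $14.1667
Discount to today: PV = $14.1667 / (1 + 0.108)^8 = $14.1667 / 2.271528 = $6.24

$6.24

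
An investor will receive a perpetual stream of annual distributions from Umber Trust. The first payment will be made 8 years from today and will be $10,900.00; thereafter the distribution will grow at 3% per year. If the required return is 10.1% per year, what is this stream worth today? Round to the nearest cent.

$78281.10

Value at end of year 7: C₁ / (r − g) = $10,900.00 / (0.101 − 0.03) = $153,521.1268
Discount to today: PV = $153,521.1268 / (1 + 0.101)^7 = $153,521.1268 / 1.961152 = $78,281.10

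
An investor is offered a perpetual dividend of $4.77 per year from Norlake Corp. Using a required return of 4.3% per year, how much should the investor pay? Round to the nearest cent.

Level perpetuity: PV = C / r = $4.77 / 0.043 = $110.93

$110.93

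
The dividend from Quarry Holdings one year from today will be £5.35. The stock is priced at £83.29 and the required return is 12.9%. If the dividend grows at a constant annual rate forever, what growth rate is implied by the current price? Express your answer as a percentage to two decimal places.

6.48%

P = D₁/(r−g) ⇒ g = r − D₁/P = 0.129 − £5.35/£83.29 = 0.064767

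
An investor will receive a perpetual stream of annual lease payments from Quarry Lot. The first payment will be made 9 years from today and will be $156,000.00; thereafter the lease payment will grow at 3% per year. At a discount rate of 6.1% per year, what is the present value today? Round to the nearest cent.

Value at end of year 8: C₁ / (r − g) = $156,000.00 / (0.061 − 0.03) = $5,032,258.0645
Discount to today: PV = $5,032,258.0645 / (1 + 0.061)^8 = $5,032,258.0645 / 1.605917 = $3,133,573.12

$3133573.12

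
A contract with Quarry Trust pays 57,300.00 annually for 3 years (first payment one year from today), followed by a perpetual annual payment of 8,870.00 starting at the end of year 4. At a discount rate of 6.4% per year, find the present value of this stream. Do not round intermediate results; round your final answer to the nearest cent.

267095.61

PV of 3-year annuity: 57,300.00 × [1 − (1+0.064)^−3] / 0.064 = 152037.09178
Perpetuity value at year 3: 8,870.00 / 0.064 = 138593.75000
PV of perpetuity: 138593.75000 / (1+0.064)^3 = 115058.51433
Total PV = 152037.09178 + 115058.51433 = 267095.60611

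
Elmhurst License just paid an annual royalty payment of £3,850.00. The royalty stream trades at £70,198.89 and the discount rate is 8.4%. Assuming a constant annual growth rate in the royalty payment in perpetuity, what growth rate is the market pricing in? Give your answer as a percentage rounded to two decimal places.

2.76%

P = D₀(1+g)/(r−g) ⇒ P(r−g) = D₀(1+g) ⇒ g(P+D₀) = P·r − D₀
g = (P·r − D₀)/(P + D₀) = (£70,198.89×0.084 − £3,850.00) / (£70,198.89 + £3,850.00) = 0.027640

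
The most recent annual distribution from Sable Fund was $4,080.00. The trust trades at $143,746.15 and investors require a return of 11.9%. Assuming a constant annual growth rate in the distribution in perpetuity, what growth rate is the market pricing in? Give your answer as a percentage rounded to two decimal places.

8.81%

P = D₀(1+g)/(r−g) ⇒ P(r−g) = D₀(1+g) ⇒ g(P+D₀) = P·r − D₀
g = (P·r − D₀)/(P + D₀) = ($143,746.15×0.119 − $4,080.00) / ($143,746.15 + $4,080.00) = 0.088116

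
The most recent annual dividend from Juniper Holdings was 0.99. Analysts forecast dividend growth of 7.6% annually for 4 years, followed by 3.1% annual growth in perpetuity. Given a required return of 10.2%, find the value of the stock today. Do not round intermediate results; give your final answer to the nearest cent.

16.80

D_1 = 1.06524
D_2 = 1.14620
D_3 = 1.23331
D_4 = 1.32704
Terminal value at year 4: TV = D_4×(1+g_2)/(r−g_2) = 1.36818/0.071 = 19.27013
P_0 = D_1/(1+r)^1 + D_2/(1+r)^2 + D_3/(1+r)^3 + D_4/(1+r)^4 + TV/(1+r)^4
    = 0.96664 + 0.94384 + 0.92157 + 0.89982 + 13.06647 = 16.79834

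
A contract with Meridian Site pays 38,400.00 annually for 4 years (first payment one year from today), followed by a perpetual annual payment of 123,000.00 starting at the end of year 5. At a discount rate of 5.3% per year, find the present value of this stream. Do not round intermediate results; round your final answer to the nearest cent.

2022846.09

PV of 4-year annuity: 38,400.00 × [1 − (1+0.053)^−4] / 0.053 = 135220.93525
Perpetuity value at year 4: 123,000.00 / 0.053 = 2320754.71698
PV of perpetuity: 2320754.71698 / (1+0.053)^4 = 1887625.15875
Total PV = 135220.93525 + 1887625.15875 = 2022846.09400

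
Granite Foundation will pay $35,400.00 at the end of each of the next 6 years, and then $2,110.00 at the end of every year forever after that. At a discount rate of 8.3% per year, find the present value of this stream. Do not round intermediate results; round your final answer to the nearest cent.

PV of 6-year annuity: $35,400.00 × [1 − (1+0.083)^−6] / 0.083 = 162171.17078
Perpetuity value at year 6: $2,110.00 / 0.083 = 25421.68675
PV of perpetuity: 25421.68675 / (1+0.083)^6 = 15755.55199
Total PV = 162171.17078 + 15755.55199 = 177926.72277

$177926.72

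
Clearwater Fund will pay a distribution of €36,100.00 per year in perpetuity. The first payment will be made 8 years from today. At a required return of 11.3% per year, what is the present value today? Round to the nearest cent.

€150995.01

Value at end of year 7: C / r = €36,100.00 / 0.113 = €319,469.0265
Discount to today: PV = €319,469.0265 / (1 + 0.113)^7 = €319,469.0265 / 2.115759 = €150,995.01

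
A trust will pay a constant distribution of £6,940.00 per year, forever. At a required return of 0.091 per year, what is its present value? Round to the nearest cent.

Level perpetuity: PV = C / r = £6,940.00 / 0.091 = £76,263.74

£76263.74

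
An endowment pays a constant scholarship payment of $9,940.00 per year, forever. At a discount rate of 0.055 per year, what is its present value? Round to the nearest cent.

$180727.27

Level perpetuity: PV = C / r = $9,940.00 / 0.055 = $180,727.27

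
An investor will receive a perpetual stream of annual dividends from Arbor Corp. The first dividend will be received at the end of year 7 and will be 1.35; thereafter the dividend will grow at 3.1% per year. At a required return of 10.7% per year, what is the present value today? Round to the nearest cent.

9.65

Value at end of year 6: C₁ / (r − g) = 1.35 / (0.107 − 0.031) = 17.7632
Discount to today: PV = 17.7632 / (1 + 0.107)^6 = 17.7632 / 1.840288 = 9.65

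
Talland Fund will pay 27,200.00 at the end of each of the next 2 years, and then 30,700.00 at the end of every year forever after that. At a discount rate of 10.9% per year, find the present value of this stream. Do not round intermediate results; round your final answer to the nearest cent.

275649.58

PV of 2-year annuity: 27,200.00 × [1 − (1+0.109)^−2] / 0.109 = 46642.56135
Perpetuity value at year 2: 30,700.00 / 0.109 = 281651.37615
PV of perpetuity: 281651.37615 / (1+0.109)^2 = 229007.01462
Total PV = 46642.56135 + 229007.01462 = 275649.57597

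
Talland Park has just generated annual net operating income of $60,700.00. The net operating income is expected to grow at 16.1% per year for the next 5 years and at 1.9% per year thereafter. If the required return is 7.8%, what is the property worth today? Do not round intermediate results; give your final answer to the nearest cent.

$1900300.04

D_1 = 70472.70000
D_2 = 81818.80470
D_3 = 94991.63226
D_4 = 110285.28505
D_5 = 128041.21594
Terminal value at year 5: TV = D_5×(1+g_2)/(r−g_2) = 130473.99905/0.059 = 2211423.71264
P_0 = D_1/(1+r)^1 + D_2/(1+r)^2 + D_3/(1+r)^3 + D_4/(1+r)^4 + D_5/(1+r)^5 + TV/(1+r)^5
    = 65373.56215 + 70406.96258 + 75827.90682 + 81666.23360 + 87954.07904 + 1519071.29735 = 1900300.04154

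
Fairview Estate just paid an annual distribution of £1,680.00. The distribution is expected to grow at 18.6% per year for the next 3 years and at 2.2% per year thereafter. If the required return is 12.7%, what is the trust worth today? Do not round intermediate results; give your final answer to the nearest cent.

D_1 = 1992.48000
D_2 = 2363.08128
D_3 = 2802.61440
Terminal value at year 3: TV = D_3×(1+g_2)/(r−g_2) = 2864.27191/0.105 = 27278.78014
P_0 = D_1/(1+r)^1 + D_2/(1+r)^2 + D_3/(1+r)^3 + TV/(1+r)^3
    = 1767.95031 + 1860.50494 + 1957.90493 + 19056.94135 = 24643.30154

£24643.30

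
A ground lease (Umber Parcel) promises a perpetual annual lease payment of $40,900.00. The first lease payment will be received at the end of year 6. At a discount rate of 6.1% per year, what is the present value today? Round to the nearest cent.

$498673.80

Value at end of year 5: C / r = $40,900.00 / 0.061 = $670,491.8033
Discount to today: PV = $670,491.8033 / (1 + 0.061)^5 = $670,491.8033 / 1.344550 = $498,673.80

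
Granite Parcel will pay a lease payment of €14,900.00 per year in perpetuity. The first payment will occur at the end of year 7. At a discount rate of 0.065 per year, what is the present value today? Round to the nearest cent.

€157099.67

Value at end of year 6: C / r = €14,900.00 / 0.065 = €229,230.7692
Discount to today: PV = €229,230.7692 / (1 + 0.065)^6 = €229,230.7692 / 1.459142 = €157,099.67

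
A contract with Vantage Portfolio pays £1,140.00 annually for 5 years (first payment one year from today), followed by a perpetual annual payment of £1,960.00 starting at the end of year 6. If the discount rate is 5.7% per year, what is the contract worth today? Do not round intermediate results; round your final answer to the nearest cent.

PV of 5-year annuity: £1,140.00 × [1 − (1+0.057)^−5] / 0.057 = 4841.54080
Perpetuity value at year 5: £1,960.00 / 0.057 = 34385.96491
PV of perpetuity: 34385.96491 / (1+0.057)^5 = 26061.91231
Total PV = 4841.54080 + 26061.91231 = 30903.45311

£30903.45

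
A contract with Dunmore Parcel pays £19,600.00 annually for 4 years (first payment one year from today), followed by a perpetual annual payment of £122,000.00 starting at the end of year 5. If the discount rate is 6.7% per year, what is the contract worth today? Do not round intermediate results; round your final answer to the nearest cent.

£1471683.03

PV of 4-year annuity: £19,600.00 × [1 − (1+0.067)^−4] / 0.067 = 66841.45437
Perpetuity value at year 4: £122,000.00 / 0.067 = 1820895.52239
PV of perpetuity: 1820895.52239 / (1+0.067)^4 = 1404841.57169
Total PV = 66841.45437 + 1404841.57169 = 1471683.02606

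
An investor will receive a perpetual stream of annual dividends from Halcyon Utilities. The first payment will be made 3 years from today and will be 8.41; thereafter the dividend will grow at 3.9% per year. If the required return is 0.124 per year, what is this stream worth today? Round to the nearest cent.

78.31

Value at end of year 2: C₁ / (r − g) = 8.41 / (0.124 − 0.039) = 98.9412
Discount to today: PV = 98.9412 / (1 + 0.124)^2 = 98.9412 / 1.263376 = 78.31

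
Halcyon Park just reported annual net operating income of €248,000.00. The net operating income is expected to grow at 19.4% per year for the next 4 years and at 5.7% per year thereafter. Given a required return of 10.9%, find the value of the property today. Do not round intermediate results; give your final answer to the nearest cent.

€7970737.38

D_1 = 296112.00000
D_2 = 353557.72800
D_3 = 422147.92723
D_4 = 504044.62512
Terminal value at year 4: TV = D_4×(1+g_2)/(r−g_2) = 532775.16875/0.052 = 10245676.32205
P_0 = D_1/(1+r)^1 + D_2/(1+r)^2 + D_3/(1+r)^3 + D_4/(1+r)^4 + TV/(1+r)^4
    = 267008.11542 + 287473.11976 + 309506.67718 + 333229.01041 + 6773520.46170 = 7970737.38447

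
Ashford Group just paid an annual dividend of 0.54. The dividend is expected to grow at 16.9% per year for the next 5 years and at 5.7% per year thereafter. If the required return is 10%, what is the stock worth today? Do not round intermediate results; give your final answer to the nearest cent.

21.25

D_1 = 0.63126
D_2 = 0.73794
D_3 = 0.86266
D_4 = 1.00844
D_5 = 1.17887
Terminal value at year 5: TV = D_5×(1+g_2)/(r−g_2) = 1.24607/0.043 = 28.97830
P_0 = D_1/(1+r)^1 + D_2/(1+r)^2 + D_3/(1+r)^3 + D_4/(1+r)^4 + D_5/(1+r)^5 + TV/(1+r)^5
    = 0.57387 + 0.60987 + 0.64813 + 0.68878 + 0.73199 + 17.99324 = 21.24588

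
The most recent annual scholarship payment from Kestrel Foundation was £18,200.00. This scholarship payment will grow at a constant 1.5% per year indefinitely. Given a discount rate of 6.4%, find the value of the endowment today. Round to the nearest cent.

D₁ = D₀ × (1 + g) = £18,200.00 × 1.015 = £18,473.0000
Growing perpetuity: P = D₁ / (r − g) = £18,473.0000 / (0.064 − 0.015) = £377,000.00

£377000.00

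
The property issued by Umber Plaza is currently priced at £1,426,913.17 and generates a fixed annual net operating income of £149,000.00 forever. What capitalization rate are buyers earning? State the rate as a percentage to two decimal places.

P = C/r ⇒ r = C/P = £149,000.00/£1,426,913.17 = 0.104421

10.44%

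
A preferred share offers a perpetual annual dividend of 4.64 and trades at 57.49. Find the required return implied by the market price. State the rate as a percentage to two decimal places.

P = C/r ⇒ r = C/P = 4.64/57.49 = 0.080710

8.07%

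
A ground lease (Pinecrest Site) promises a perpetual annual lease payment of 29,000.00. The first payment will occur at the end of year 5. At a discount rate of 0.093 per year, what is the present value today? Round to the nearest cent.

Value at end of year 4: C / r = 29,000.00 / 0.093 = 311,827.9570
Discount to today: PV = 311,827.9570 / (1 + 0.093)^4 = 311,827.9570 / 1.427186 = 218,491.43

218491.43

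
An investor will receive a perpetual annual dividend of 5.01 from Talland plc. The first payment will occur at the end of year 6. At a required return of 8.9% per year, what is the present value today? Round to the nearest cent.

Value at end of year 5: C / r = 5.01 / 0.089 = 56.2921
Discount to today: PV = 56.2921 / (1 + 0.089)^5 = 56.2921 / 1.531579 = 36.75

36.75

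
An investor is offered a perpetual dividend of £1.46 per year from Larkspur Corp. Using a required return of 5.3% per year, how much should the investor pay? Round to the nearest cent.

£27.55

Level perpetuity: PV = C / r = £1.46 / 0.053 = £27.55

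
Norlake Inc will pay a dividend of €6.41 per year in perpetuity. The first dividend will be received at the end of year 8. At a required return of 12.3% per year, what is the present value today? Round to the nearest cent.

€23.14

Value at end of year 7: C / r = €6.41 / 0.123 = €52.1138
Discount to today: PV = €52.1138 / (1 + 0.123)^7 = €52.1138 / 2.252466 = €23.14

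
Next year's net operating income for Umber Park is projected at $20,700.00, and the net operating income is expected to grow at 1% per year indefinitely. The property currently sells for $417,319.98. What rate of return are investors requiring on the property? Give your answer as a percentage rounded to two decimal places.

5.96%

P = D₁/(r − g) ⇒ r = D₁/P + g = $20,700.0000/$417,319.98 + 0.01 = 0.049602 + 0.01 = 0.059602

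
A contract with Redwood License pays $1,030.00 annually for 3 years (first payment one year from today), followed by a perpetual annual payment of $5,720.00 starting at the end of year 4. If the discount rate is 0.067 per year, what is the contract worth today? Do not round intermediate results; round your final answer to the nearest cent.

$72997.32

PV of 3-year annuity: $1,030.00 × [1 − (1+0.067)^−3] / 0.067 = 2717.92994
Perpetuity value at year 3: $5,720.00 / 0.067 = 85373.13433
PV of perpetuity: 85373.13433 / (1+0.067)^3 = 70279.38749
Total PV = 2717.92994 + 70279.38749 = 72997.31743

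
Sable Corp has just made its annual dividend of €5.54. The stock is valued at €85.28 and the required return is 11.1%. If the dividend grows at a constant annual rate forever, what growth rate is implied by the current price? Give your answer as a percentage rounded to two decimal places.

P = D₀(1+g)/(r−g) ⇒ P(r−g) = D₀(1+g) ⇒ g(P+D₀) = P·r − D₀
g = (P·r − D₀)/(P + D₀) = (€85.28×0.111 − €5.54) / (€85.28 + €5.54) = 0.043229

4.32%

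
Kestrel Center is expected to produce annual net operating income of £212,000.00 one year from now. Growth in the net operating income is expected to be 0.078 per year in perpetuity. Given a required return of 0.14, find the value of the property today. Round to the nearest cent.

Growing perpetuity: P = D₁ / (r − g) = £212,000.0000 / (0.14 − 0.078) = £3,419,354.84

£3419354.84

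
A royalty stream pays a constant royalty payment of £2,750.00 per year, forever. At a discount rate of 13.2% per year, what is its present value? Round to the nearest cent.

Level perpetuity: PV = C / r = £2,750.00 / 0.132 = £20,833.33

£20833.33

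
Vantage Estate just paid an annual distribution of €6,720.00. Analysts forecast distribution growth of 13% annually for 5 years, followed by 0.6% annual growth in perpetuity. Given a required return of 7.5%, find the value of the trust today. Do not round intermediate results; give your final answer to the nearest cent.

D_1 = 7593.60000
D_2 = 8580.76800
D_3 = 9696.26784
D_4 = 10956.78266
D_5 = 12381.16440
Terminal value at year 5: TV = D_5×(1+g_2)/(r−g_2) = 12455.45139/0.069 = 180513.78828
P_0 = D_1/(1+r)^1 + D_2/(1+r)^2 + D_3/(1+r)^3 + D_4/(1+r)^4 + D_5/(1+r)^5 + TV/(1+r)^5
    = 7063.81395 + 7425.21839 + 7805.11328 + 8204.44466 + 8624.20694 + 125738.43748 = 164861.23471

€164861.23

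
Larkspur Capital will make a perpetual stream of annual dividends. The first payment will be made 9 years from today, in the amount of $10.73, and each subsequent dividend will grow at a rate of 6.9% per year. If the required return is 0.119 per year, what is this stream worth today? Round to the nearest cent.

$87.29

Value at end of year 8: C₁ / (r − g) = $10.73 / (0.119 − 0.069) = $214.6000
Discount to today: PV = $214.6000 / (1 + 0.119)^8 = $214.6000 / 2.458333 = $87.29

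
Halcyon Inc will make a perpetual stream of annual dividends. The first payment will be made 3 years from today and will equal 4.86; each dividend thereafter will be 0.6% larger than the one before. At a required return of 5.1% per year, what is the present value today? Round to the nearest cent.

Value at end of year 2: C₁ / (r − g) = 4.86 / (0.051 − 0.006) = 108.0000
Discount to today: PV = 108.0000 / (1 + 0.051)^2 = 108.0000 / 1.104601 = 97.77

97.77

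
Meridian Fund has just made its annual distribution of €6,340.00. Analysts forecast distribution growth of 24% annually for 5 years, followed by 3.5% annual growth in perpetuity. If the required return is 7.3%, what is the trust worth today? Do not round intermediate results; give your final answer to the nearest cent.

D_1 = 7861.60000
D_2 = 9748.38400
D_3 = 12087.99616
D_4 = 14989.11524
D_5 = 18586.50290
Terminal value at year 5: TV = D_5×(1+g_2)/(r−g_2) = 19237.03050/0.038 = 506237.64466
P_0 = D_1/(1+r)^1 + D_2/(1+r)^2 + D_3/(1+r)^3 + D_4/(1+r)^4 + D_5/(1+r)^5 + TV/(1+r)^5
    = 7326.74744 + 8467.07066 + 9784.87197 + 11307.77376 + 13067.69754 + 355922.81454 = 405876.97591

€405876.98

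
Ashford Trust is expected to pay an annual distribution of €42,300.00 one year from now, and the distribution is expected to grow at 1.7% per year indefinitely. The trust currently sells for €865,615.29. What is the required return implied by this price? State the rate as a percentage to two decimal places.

P = D₁/(r − g) ⇒ r = D₁/P + g = €42,300.0000/€865,615.29 + 0.017 = 0.048867 + 0.017 = 0.065867

6.59%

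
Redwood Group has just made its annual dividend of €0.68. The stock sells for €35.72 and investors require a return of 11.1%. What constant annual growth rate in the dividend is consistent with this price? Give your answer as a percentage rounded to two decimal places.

P = D₀(1+g)/(r−g) ⇒ P(r−g) = D₀(1+g) ⇒ g(P+D₀) = P·r − D₀
g = (P·r − D₀)/(P + D₀) = (€35.72×0.111 − €0.68) / (€35.72 + €0.68) = 0.090245

9.02%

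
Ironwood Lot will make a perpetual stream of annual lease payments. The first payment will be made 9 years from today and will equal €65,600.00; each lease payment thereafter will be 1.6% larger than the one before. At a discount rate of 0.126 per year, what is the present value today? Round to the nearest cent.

Value at end of year 8: C₁ / (r − g) = €65,600.00 / (0.126 − 0.016) = €596,363.6364
Discount to today: PV = €596,363.6364 / (1 + 0.126)^8 = €596,363.6364 / 2.584087 = €230,783.11

€230783.11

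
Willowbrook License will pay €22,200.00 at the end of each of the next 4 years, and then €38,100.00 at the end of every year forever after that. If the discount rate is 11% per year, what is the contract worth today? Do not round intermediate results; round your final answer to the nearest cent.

PV of 4-year annuity: €22,200.00 × [1 − (1+0.11)^−4] / 0.11 = 68874.29431
Perpetuity value at year 4: €38,100.00 / 0.11 = 346363.63636
PV of perpetuity: 346363.63636 / (1+0.11)^4 = 228160.45559
Total PV = 68874.29431 + 228160.45559 = 297034.74990

€297034.75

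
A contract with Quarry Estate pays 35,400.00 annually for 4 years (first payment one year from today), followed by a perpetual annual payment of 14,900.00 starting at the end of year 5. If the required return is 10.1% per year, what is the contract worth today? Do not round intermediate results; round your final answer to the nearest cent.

PV of 4-year annuity: 35,400.00 × [1 − (1+0.101)^−4] / 0.101 = 111970.75919
Perpetuity value at year 4: 14,900.00 / 0.101 = 147524.75248
PV of perpetuity: 147524.75248 / (1+0.101)^4 = 100395.81711
Total PV = 111970.75919 + 100395.81711 = 212366.57630

212366.58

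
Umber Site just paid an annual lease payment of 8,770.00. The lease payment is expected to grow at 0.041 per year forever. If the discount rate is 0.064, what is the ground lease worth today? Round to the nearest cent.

D₁ = D₀ × (1 + g) = 8,770.00 × 1.041 = 9,129.5700
Growing perpetuity: P = D₁ / (r − g) = 9,129.5700 / (0.064 − 0.041) = 396,937.83

396937.83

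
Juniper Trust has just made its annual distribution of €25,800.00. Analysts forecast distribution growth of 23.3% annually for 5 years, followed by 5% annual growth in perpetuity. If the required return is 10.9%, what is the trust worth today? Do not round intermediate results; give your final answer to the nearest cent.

D_1 = 31811.40000
D_2 = 39223.45620
D_3 = 48362.52149
D_4 = 59630.98900
D_5 = 73525.00944
Terminal value at year 5: TV = D_5×(1+g_2)/(r−g_2) = 77201.25991/0.059 = 1308495.93072
P_0 = D_1/(1+r)^1 + D_2/(1+r)^2 + D_3/(1+r)^3 + D_4/(1+r)^4 + D_5/(1+r)^5 + TV/(1+r)^5
    = 28684.76105 + 31892.07427 + 35458.00503 + 39422.65122 + 43830.59419 + 780035.99827 = 959324.08403

€959324.08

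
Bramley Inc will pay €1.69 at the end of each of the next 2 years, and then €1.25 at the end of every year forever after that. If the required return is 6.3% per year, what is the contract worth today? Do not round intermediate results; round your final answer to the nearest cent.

PV of 2-year annuity: €1.69 × [1 − (1+0.063)^−2] / 0.063 = 3.08546
Perpetuity value at year 2: €1.25 / 0.063 = 19.84127
PV of perpetuity: 19.84127 / (1+0.063)^2 = 17.55913
Total PV = 3.08546 + 17.55913 = 20.64458

€20.64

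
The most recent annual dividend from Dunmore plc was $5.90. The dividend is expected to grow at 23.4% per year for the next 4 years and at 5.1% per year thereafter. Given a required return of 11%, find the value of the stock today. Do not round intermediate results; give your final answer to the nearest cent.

D_1 = 7.28060
D_2 = 8.98426
D_3 = 11.08658
D_4 = 13.68084
Terminal value at year 4: TV = D_4×(1+g_2)/(r−g_2) = 14.37856/0.059 = 243.70439
P_0 = D_1/(1+r)^1 + D_2/(1+r)^2 + D_3/(1+r)^3 + D_4/(1+r)^4 + TV/(1+r)^4
    = 6.55910 + 7.29183 + 8.10641 + 9.01199 + 160.53563 = 191.50496

$191.50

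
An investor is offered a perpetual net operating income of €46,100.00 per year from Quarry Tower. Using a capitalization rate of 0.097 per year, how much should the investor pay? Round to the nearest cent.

Level perpetuity: PV = C / r = €46,100.00 / 0.097 = €475,257.73

€475257.73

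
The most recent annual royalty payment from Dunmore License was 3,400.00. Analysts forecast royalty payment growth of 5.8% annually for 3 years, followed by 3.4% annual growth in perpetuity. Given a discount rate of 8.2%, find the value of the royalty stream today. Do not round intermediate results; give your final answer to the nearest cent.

78229.38

D_1 = 3597.20000
D_2 = 3805.83760
D_3 = 4026.57618
Terminal value at year 3: TV = D_3×(1+g_2)/(r−g_2) = 4163.47977/0.048 = 86739.16189
P_0 = D_1/(1+r)^1 + D_2/(1+r)^2 + D_3/(1+r)^3 + TV/(1+r)^3
    = 3324.58410 + 3250.84102 + 3178.73364 + 68475.22047 = 78229.37923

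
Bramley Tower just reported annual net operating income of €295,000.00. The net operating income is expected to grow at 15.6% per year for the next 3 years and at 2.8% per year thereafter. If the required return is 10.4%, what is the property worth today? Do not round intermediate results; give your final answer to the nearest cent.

D_1 = 341020.00000
D_2 = 394219.12000
D_3 = 455717.30272
Terminal value at year 3: TV = D_3×(1+g_2)/(r−g_2) = 468477.38720/0.076 = 6164176.14732
P_0 = D_1/(1+r)^1 + D_2/(1+r)^2 + D_3/(1+r)^3 + TV/(1+r)^3
    = 308894.92754 + 323444.32630 + 338679.02283 + 4581079.41401 = 5552097.69067

€5552097.69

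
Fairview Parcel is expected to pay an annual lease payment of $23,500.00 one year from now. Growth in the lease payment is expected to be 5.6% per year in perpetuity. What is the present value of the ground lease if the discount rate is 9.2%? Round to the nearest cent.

Growing perpetuity: P = D₁ / (r − g) = $23,500.0000 / (0.092 − 0.056) = $652,777.78

$652777.78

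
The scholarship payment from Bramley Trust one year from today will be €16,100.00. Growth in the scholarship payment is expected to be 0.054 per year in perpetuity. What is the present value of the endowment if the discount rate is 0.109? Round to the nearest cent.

Growing perpetuity: P = D₁ / (r − g) = €16,100.0000 / (0.109 − 0.054) = €292,727.27

€292727.27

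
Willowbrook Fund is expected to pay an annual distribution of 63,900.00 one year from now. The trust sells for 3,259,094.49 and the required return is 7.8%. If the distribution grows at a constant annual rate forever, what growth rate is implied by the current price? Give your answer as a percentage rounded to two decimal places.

P = D₁/(r−g) ⇒ g = r − D₁/P = 0.078 − 63,900.00/3,259,094.49 = 0.058393

5.84%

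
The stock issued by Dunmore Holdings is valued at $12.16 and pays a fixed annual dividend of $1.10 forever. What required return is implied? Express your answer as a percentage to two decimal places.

P = C/r ⇒ r = C/P = $1.10/$12.16 = 0.090461

9.05%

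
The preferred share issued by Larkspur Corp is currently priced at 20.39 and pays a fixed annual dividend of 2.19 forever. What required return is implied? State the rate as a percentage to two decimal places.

10.74%

P = C/r ⇒ r = C/P = 2.19/20.39 = 0.107406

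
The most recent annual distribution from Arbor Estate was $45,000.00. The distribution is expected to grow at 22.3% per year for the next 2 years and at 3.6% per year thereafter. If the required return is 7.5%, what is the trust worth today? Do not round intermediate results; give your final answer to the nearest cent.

$1656628.98

D_1 = 55035.00000
D_2 = 67307.80500
Terminal value at year 2: TV = D_2×(1+g_2)/(r−g_2) = 69730.88598/0.039 = 1787971.43538
P_0 = D_1/(1+r)^1 + D_2/(1+r)^2 + TV/(1+r)^2
    = 51195.34884 + 58243.63872 + 1547189.99276 = 1656628.98032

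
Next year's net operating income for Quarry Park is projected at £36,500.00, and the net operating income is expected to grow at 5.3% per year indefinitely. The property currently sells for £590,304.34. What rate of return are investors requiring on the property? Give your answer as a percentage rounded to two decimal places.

11.48%

P = D₁/(r − g) ⇒ r = D₁/P + g = £36,500.0000/£590,304.34 + 0.053 = 0.061833 + 0.053 = 0.114833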